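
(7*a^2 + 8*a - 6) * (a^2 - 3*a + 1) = 7*a^4 - 13*a^3 - 23*a^2 + 26*a - 6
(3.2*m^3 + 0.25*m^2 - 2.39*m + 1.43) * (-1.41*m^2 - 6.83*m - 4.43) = -4.512*m^5 - 22.2085*m^4 - 12.5136*m^3 + 13.1999*m^2 + 0.8208*m - 6.3349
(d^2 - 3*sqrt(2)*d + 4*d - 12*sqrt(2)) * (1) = d^2 - 3*sqrt(2)*d + 4*d - 12*sqrt(2)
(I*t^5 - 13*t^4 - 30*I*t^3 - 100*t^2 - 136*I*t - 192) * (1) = I*t^5 - 13*t^4 - 30*I*t^3 - 100*t^2 - 136*I*t - 192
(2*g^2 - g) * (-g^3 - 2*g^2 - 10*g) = -2*g^5 - 3*g^4 - 18*g^3 + 10*g^2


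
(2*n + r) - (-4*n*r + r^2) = 4*n*r + 2*n - r^2 + r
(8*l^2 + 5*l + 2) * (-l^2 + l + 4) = -8*l^4 + 3*l^3 + 35*l^2 + 22*l + 8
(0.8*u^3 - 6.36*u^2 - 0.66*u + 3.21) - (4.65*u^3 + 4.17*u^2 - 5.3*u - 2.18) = -3.85*u^3 - 10.53*u^2 + 4.64*u + 5.39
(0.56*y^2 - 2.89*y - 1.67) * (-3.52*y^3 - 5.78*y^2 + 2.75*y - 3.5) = -1.9712*y^5 + 6.936*y^4 + 24.1226*y^3 - 0.254900000000001*y^2 + 5.5225*y + 5.845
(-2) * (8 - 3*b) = 6*b - 16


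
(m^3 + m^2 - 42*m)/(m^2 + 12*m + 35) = m*(m - 6)/(m + 5)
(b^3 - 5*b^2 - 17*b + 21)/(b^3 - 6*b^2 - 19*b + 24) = (b - 7)/(b - 8)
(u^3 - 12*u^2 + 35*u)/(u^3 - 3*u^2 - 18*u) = (-u^2 + 12*u - 35)/(-u^2 + 3*u + 18)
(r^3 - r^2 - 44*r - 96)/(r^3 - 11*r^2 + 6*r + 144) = (r + 4)/(r - 6)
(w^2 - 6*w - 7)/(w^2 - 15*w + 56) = (w + 1)/(w - 8)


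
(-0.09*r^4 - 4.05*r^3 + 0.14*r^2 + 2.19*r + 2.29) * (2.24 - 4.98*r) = 0.4482*r^5 + 19.9674*r^4 - 9.7692*r^3 - 10.5926*r^2 - 6.4986*r + 5.1296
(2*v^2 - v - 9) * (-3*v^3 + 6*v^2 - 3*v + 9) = -6*v^5 + 15*v^4 + 15*v^3 - 33*v^2 + 18*v - 81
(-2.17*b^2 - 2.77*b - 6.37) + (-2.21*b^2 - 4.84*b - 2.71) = -4.38*b^2 - 7.61*b - 9.08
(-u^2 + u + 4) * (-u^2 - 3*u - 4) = u^4 + 2*u^3 - 3*u^2 - 16*u - 16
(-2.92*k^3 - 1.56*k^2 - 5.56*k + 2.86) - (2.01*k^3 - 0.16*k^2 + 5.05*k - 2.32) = -4.93*k^3 - 1.4*k^2 - 10.61*k + 5.18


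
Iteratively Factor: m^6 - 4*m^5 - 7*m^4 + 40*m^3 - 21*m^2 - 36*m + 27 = (m + 1)*(m^5 - 5*m^4 - 2*m^3 + 42*m^2 - 63*m + 27) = (m - 3)*(m + 1)*(m^4 - 2*m^3 - 8*m^2 + 18*m - 9) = (m - 3)*(m + 1)*(m + 3)*(m^3 - 5*m^2 + 7*m - 3) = (m - 3)*(m - 1)*(m + 1)*(m + 3)*(m^2 - 4*m + 3) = (m - 3)*(m - 1)^2*(m + 1)*(m + 3)*(m - 3)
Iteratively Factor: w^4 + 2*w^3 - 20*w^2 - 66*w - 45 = (w + 1)*(w^3 + w^2 - 21*w - 45) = (w + 1)*(w + 3)*(w^2 - 2*w - 15) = (w + 1)*(w + 3)^2*(w - 5)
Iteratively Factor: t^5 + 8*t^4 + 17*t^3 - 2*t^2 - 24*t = (t + 3)*(t^4 + 5*t^3 + 2*t^2 - 8*t) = (t + 2)*(t + 3)*(t^3 + 3*t^2 - 4*t) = (t - 1)*(t + 2)*(t + 3)*(t^2 + 4*t) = t*(t - 1)*(t + 2)*(t + 3)*(t + 4)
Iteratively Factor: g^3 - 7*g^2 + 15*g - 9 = (g - 3)*(g^2 - 4*g + 3) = (g - 3)^2*(g - 1)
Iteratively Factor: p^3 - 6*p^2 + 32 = (p - 4)*(p^2 - 2*p - 8) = (p - 4)*(p + 2)*(p - 4)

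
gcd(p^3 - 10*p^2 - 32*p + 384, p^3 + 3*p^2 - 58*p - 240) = p^2 - 2*p - 48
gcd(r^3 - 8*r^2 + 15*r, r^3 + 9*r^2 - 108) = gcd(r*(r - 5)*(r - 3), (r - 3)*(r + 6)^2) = r - 3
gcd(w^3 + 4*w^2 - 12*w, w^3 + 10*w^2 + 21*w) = w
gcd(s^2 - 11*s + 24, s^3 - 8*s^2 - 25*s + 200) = s - 8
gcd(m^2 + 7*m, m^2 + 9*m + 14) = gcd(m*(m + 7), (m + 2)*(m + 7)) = m + 7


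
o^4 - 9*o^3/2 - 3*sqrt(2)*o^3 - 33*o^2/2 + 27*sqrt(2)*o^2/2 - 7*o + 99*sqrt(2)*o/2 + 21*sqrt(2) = (o - 7)*(o - 3*sqrt(2))*(sqrt(2)*o/2 + sqrt(2))*(sqrt(2)*o + sqrt(2)/2)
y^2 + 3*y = y*(y + 3)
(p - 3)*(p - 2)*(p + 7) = p^3 + 2*p^2 - 29*p + 42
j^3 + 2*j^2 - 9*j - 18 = (j - 3)*(j + 2)*(j + 3)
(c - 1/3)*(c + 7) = c^2 + 20*c/3 - 7/3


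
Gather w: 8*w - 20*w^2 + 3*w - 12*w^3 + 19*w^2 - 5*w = -12*w^3 - w^2 + 6*w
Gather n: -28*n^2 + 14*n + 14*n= -28*n^2 + 28*n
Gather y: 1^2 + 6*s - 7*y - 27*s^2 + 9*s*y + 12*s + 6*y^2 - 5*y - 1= -27*s^2 + 18*s + 6*y^2 + y*(9*s - 12)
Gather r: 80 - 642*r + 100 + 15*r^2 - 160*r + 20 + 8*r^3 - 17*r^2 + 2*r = 8*r^3 - 2*r^2 - 800*r + 200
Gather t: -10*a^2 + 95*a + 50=-10*a^2 + 95*a + 50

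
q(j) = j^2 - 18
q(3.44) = -6.17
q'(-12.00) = -24.00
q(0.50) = -17.75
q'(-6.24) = -12.48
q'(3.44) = 6.88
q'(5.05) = 10.10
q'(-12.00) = -24.00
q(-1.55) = -15.60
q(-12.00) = 126.00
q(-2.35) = -12.48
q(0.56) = -17.69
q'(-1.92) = -3.84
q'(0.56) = 1.12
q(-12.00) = 126.00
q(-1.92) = -14.31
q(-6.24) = 20.94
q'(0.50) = 1.00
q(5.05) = 7.50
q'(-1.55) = -3.10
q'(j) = 2*j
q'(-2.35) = -4.70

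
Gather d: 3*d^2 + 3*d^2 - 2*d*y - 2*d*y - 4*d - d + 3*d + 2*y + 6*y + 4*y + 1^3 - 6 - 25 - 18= 6*d^2 + d*(-4*y - 2) + 12*y - 48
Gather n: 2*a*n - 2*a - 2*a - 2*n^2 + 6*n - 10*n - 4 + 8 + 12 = -4*a - 2*n^2 + n*(2*a - 4) + 16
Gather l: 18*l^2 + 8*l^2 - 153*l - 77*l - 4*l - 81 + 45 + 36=26*l^2 - 234*l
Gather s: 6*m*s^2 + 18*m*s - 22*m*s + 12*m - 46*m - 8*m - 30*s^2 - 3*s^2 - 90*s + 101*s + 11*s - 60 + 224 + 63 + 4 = -42*m + s^2*(6*m - 33) + s*(22 - 4*m) + 231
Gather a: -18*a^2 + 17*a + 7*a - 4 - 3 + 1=-18*a^2 + 24*a - 6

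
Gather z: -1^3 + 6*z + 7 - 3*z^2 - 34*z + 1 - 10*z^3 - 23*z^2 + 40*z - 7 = -10*z^3 - 26*z^2 + 12*z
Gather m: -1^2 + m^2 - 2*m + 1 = m^2 - 2*m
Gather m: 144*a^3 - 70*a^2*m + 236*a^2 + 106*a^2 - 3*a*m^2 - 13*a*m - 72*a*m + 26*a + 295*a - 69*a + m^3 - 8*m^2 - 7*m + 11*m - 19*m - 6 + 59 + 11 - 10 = 144*a^3 + 342*a^2 + 252*a + m^3 + m^2*(-3*a - 8) + m*(-70*a^2 - 85*a - 15) + 54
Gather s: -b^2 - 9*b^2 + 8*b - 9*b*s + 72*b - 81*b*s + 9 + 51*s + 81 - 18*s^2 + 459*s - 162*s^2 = -10*b^2 + 80*b - 180*s^2 + s*(510 - 90*b) + 90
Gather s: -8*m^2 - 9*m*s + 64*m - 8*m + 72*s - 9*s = -8*m^2 + 56*m + s*(63 - 9*m)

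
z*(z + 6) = z^2 + 6*z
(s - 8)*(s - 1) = s^2 - 9*s + 8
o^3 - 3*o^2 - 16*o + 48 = (o - 4)*(o - 3)*(o + 4)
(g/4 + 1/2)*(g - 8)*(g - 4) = g^3/4 - 5*g^2/2 + 2*g + 16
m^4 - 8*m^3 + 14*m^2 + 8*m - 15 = (m - 5)*(m - 3)*(m - 1)*(m + 1)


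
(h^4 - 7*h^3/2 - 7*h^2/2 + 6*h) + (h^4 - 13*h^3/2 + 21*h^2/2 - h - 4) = 2*h^4 - 10*h^3 + 7*h^2 + 5*h - 4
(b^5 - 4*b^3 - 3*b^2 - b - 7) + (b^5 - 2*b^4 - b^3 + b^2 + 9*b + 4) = 2*b^5 - 2*b^4 - 5*b^3 - 2*b^2 + 8*b - 3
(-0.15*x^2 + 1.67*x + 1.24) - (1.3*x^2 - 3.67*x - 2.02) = -1.45*x^2 + 5.34*x + 3.26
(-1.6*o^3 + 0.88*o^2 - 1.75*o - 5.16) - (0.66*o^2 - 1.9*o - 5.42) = -1.6*o^3 + 0.22*o^2 + 0.15*o + 0.26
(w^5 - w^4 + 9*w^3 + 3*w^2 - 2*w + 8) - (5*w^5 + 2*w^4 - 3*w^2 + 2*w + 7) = -4*w^5 - 3*w^4 + 9*w^3 + 6*w^2 - 4*w + 1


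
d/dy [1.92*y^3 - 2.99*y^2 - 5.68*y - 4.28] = 5.76*y^2 - 5.98*y - 5.68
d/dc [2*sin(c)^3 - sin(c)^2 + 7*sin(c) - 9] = (6*sin(c)^2 - 2*sin(c) + 7)*cos(c)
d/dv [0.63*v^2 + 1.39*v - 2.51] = 1.26*v + 1.39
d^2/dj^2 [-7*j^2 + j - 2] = -14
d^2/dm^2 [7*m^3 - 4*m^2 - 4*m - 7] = 42*m - 8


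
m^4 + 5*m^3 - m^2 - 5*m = m*(m - 1)*(m + 1)*(m + 5)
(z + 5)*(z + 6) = z^2 + 11*z + 30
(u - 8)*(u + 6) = u^2 - 2*u - 48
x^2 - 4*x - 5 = (x - 5)*(x + 1)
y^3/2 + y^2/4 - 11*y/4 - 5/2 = (y/2 + 1)*(y - 5/2)*(y + 1)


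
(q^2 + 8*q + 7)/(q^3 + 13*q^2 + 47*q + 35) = 1/(q + 5)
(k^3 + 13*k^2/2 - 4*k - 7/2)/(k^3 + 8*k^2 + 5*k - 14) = (k + 1/2)/(k + 2)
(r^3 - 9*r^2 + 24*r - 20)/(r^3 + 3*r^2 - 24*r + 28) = (r - 5)/(r + 7)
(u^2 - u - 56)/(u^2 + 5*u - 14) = (u - 8)/(u - 2)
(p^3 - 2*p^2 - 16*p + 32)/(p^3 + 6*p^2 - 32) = (p - 4)/(p + 4)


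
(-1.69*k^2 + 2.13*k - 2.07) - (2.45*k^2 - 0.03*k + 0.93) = -4.14*k^2 + 2.16*k - 3.0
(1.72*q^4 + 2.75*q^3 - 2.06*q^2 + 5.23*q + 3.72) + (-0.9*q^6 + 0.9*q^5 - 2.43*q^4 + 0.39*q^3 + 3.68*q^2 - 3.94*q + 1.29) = -0.9*q^6 + 0.9*q^5 - 0.71*q^4 + 3.14*q^3 + 1.62*q^2 + 1.29*q + 5.01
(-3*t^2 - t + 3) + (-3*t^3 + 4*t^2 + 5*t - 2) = -3*t^3 + t^2 + 4*t + 1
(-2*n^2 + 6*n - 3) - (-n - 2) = -2*n^2 + 7*n - 1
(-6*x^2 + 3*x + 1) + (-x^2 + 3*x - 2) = -7*x^2 + 6*x - 1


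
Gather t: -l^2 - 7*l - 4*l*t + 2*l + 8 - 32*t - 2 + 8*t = -l^2 - 5*l + t*(-4*l - 24) + 6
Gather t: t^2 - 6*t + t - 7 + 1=t^2 - 5*t - 6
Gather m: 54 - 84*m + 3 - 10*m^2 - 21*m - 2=-10*m^2 - 105*m + 55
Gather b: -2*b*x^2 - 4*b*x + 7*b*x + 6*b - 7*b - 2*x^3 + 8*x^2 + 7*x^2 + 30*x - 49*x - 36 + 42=b*(-2*x^2 + 3*x - 1) - 2*x^3 + 15*x^2 - 19*x + 6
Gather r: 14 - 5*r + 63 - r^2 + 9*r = -r^2 + 4*r + 77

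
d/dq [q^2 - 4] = 2*q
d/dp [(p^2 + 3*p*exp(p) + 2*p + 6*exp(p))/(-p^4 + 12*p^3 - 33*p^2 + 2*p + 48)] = (2*(p^2 + 3*p*exp(p) + 2*p + 6*exp(p))*(2*p^3 - 18*p^2 + 33*p - 1) + (3*p*exp(p) + 2*p + 9*exp(p) + 2)*(-p^4 + 12*p^3 - 33*p^2 + 2*p + 48))/(-p^4 + 12*p^3 - 33*p^2 + 2*p + 48)^2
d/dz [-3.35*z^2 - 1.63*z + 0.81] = -6.7*z - 1.63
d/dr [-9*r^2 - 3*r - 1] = -18*r - 3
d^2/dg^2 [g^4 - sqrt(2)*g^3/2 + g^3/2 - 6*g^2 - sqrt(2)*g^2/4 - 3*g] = 12*g^2 - 3*sqrt(2)*g + 3*g - 12 - sqrt(2)/2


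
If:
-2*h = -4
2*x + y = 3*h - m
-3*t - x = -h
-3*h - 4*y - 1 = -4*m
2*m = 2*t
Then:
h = 2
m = -15/16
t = -15/16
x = 77/16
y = -43/16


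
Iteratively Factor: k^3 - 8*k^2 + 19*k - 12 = (k - 1)*(k^2 - 7*k + 12) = (k - 4)*(k - 1)*(k - 3)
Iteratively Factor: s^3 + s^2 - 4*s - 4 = (s - 2)*(s^2 + 3*s + 2) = (s - 2)*(s + 2)*(s + 1)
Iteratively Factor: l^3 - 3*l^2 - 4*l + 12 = (l - 3)*(l^2 - 4) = (l - 3)*(l - 2)*(l + 2)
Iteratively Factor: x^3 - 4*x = (x + 2)*(x^2 - 2*x) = (x - 2)*(x + 2)*(x)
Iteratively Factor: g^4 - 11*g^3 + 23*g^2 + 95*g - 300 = (g - 4)*(g^3 - 7*g^2 - 5*g + 75) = (g - 4)*(g + 3)*(g^2 - 10*g + 25) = (g - 5)*(g - 4)*(g + 3)*(g - 5)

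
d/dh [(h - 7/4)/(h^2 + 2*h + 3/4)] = 4*(-4*h^2 + 14*h + 17)/(16*h^4 + 64*h^3 + 88*h^2 + 48*h + 9)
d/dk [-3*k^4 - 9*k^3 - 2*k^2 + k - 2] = -12*k^3 - 27*k^2 - 4*k + 1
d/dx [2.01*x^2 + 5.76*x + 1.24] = 4.02*x + 5.76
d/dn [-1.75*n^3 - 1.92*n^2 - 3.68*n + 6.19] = -5.25*n^2 - 3.84*n - 3.68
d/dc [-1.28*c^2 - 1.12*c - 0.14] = -2.56*c - 1.12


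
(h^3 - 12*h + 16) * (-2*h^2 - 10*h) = -2*h^5 - 10*h^4 + 24*h^3 + 88*h^2 - 160*h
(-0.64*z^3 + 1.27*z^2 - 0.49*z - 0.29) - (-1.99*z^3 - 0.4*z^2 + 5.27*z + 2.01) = 1.35*z^3 + 1.67*z^2 - 5.76*z - 2.3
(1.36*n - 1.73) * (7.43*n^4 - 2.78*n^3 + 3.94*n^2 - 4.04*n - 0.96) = 10.1048*n^5 - 16.6347*n^4 + 10.1678*n^3 - 12.3106*n^2 + 5.6836*n + 1.6608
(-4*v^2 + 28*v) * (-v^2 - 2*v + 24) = 4*v^4 - 20*v^3 - 152*v^2 + 672*v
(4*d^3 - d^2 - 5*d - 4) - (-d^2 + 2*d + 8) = 4*d^3 - 7*d - 12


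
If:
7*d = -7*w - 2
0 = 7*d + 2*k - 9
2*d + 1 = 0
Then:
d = -1/2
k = 25/4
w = 3/14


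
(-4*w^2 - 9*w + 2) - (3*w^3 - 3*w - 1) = -3*w^3 - 4*w^2 - 6*w + 3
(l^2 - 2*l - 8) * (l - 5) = l^3 - 7*l^2 + 2*l + 40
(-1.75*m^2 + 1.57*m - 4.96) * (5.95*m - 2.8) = -10.4125*m^3 + 14.2415*m^2 - 33.908*m + 13.888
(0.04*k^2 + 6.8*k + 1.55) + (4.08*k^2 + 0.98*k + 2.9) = 4.12*k^2 + 7.78*k + 4.45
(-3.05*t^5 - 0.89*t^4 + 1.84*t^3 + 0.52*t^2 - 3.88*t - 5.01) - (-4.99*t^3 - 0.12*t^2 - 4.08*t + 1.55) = -3.05*t^5 - 0.89*t^4 + 6.83*t^3 + 0.64*t^2 + 0.2*t - 6.56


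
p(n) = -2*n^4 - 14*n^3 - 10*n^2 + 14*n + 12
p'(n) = -8*n^3 - 42*n^2 - 20*n + 14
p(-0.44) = 5.02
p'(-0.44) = 15.35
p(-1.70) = 11.38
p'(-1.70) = -34.08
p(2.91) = -520.35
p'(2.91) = -597.00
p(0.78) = 9.45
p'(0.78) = -30.95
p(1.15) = -9.92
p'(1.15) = -76.71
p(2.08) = -165.56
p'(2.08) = -281.30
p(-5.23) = 171.67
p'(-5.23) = 114.22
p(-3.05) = 100.42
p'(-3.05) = -88.72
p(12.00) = -66924.00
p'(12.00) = -20098.00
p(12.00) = -66924.00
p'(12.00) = -20098.00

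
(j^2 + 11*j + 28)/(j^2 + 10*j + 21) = (j + 4)/(j + 3)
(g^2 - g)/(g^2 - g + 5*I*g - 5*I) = g/(g + 5*I)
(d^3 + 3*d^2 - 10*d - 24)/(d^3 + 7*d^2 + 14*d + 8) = (d - 3)/(d + 1)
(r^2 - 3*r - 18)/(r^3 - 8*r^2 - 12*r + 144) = (r + 3)/(r^2 - 2*r - 24)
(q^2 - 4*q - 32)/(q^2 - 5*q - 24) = (q + 4)/(q + 3)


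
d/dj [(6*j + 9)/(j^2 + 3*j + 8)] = 3*(2*j^2 + 6*j - (2*j + 3)^2 + 16)/(j^2 + 3*j + 8)^2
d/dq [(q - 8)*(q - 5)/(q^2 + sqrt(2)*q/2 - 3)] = 2*(-(q - 8)*(q - 5)*(4*q + sqrt(2)) + (2*q - 13)*(2*q^2 + sqrt(2)*q - 6))/(2*q^2 + sqrt(2)*q - 6)^2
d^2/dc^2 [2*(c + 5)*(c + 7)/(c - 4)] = 396/(c^3 - 12*c^2 + 48*c - 64)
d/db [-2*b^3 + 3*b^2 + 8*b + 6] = -6*b^2 + 6*b + 8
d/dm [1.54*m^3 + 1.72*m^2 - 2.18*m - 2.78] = 4.62*m^2 + 3.44*m - 2.18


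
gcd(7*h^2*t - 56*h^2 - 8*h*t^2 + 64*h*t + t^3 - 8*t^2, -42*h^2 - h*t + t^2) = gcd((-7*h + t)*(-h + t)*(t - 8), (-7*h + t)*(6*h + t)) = -7*h + t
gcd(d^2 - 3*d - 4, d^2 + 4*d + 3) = d + 1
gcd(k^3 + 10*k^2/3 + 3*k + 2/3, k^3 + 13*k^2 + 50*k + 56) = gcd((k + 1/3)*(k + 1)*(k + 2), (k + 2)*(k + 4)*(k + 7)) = k + 2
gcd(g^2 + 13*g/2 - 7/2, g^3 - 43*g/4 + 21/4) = g - 1/2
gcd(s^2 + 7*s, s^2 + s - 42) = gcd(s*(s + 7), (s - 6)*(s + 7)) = s + 7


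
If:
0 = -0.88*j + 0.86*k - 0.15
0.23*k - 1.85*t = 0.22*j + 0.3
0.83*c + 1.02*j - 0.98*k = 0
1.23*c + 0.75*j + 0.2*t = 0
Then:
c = 0.21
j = -0.31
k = -0.14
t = -0.14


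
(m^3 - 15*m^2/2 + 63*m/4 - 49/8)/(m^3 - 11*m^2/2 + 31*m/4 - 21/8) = (2*m - 7)/(2*m - 3)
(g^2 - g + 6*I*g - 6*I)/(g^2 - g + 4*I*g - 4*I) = (g + 6*I)/(g + 4*I)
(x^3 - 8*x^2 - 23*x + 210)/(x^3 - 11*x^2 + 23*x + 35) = (x^2 - x - 30)/(x^2 - 4*x - 5)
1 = 1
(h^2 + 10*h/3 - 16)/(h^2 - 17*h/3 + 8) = (h + 6)/(h - 3)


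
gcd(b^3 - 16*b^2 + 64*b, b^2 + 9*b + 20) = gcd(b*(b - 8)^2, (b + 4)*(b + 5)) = 1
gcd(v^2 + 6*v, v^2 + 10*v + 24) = v + 6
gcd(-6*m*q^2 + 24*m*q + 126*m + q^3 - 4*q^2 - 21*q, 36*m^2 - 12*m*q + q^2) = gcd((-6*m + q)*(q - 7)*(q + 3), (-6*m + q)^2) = -6*m + q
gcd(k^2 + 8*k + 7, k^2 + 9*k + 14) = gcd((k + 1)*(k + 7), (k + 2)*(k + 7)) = k + 7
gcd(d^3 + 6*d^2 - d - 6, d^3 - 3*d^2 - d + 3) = d^2 - 1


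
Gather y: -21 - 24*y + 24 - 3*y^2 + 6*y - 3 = -3*y^2 - 18*y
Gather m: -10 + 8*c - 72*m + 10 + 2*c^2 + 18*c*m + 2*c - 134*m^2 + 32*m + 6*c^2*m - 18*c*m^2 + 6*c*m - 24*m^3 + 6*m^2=2*c^2 + 10*c - 24*m^3 + m^2*(-18*c - 128) + m*(6*c^2 + 24*c - 40)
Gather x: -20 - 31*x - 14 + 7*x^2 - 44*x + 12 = 7*x^2 - 75*x - 22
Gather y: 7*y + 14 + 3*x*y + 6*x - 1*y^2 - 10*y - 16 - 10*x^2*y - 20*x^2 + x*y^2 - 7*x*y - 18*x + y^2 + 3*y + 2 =-20*x^2 + x*y^2 - 12*x + y*(-10*x^2 - 4*x)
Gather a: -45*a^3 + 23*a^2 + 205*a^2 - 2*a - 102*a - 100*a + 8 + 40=-45*a^3 + 228*a^2 - 204*a + 48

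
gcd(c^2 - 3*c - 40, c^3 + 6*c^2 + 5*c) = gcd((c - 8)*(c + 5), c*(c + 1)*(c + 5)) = c + 5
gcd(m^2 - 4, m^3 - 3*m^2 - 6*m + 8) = m + 2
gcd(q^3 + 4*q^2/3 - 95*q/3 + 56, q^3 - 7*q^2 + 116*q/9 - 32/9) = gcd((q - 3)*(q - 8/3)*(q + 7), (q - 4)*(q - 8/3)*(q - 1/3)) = q - 8/3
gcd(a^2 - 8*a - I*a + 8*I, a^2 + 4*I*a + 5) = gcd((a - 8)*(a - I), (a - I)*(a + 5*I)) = a - I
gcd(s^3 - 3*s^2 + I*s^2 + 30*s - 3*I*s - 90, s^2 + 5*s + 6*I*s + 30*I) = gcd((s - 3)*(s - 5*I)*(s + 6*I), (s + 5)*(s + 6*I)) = s + 6*I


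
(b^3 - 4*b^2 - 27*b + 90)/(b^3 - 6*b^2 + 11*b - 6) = (b^2 - b - 30)/(b^2 - 3*b + 2)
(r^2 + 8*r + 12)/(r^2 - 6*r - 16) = (r + 6)/(r - 8)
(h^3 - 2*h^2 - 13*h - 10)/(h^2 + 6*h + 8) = (h^2 - 4*h - 5)/(h + 4)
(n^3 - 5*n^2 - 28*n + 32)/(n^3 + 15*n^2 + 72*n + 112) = (n^2 - 9*n + 8)/(n^2 + 11*n + 28)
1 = 1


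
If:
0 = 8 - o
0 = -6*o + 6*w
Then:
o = 8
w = 8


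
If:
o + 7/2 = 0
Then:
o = -7/2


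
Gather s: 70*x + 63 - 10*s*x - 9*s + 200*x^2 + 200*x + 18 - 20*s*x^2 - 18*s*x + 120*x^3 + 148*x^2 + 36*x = s*(-20*x^2 - 28*x - 9) + 120*x^3 + 348*x^2 + 306*x + 81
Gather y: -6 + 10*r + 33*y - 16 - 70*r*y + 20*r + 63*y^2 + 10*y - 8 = 30*r + 63*y^2 + y*(43 - 70*r) - 30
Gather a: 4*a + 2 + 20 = 4*a + 22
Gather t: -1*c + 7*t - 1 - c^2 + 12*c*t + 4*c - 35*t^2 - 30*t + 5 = -c^2 + 3*c - 35*t^2 + t*(12*c - 23) + 4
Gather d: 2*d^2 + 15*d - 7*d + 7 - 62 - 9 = 2*d^2 + 8*d - 64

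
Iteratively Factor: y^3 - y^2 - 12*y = (y + 3)*(y^2 - 4*y) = (y - 4)*(y + 3)*(y)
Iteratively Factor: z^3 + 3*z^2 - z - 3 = (z + 3)*(z^2 - 1) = (z - 1)*(z + 3)*(z + 1)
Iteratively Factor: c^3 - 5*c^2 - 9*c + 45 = (c + 3)*(c^2 - 8*c + 15) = (c - 5)*(c + 3)*(c - 3)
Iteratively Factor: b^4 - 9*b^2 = (b)*(b^3 - 9*b) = b^2*(b^2 - 9) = b^2*(b - 3)*(b + 3)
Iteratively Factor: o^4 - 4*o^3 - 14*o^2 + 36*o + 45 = (o + 1)*(o^3 - 5*o^2 - 9*o + 45) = (o + 1)*(o + 3)*(o^2 - 8*o + 15) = (o - 5)*(o + 1)*(o + 3)*(o - 3)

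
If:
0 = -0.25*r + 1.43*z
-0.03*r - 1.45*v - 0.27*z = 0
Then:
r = 5.72*z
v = -0.304551724137931*z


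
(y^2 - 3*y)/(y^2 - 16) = y*(y - 3)/(y^2 - 16)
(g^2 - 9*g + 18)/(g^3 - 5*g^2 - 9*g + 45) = (g - 6)/(g^2 - 2*g - 15)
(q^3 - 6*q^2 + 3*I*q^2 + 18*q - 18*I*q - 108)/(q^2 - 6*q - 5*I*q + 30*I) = (q^2 + 3*I*q + 18)/(q - 5*I)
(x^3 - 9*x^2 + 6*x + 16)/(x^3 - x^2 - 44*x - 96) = (x^2 - x - 2)/(x^2 + 7*x + 12)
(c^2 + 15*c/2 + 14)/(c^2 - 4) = (c^2 + 15*c/2 + 14)/(c^2 - 4)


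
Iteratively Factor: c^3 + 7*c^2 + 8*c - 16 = (c + 4)*(c^2 + 3*c - 4) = (c - 1)*(c + 4)*(c + 4)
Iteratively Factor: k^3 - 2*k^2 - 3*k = (k)*(k^2 - 2*k - 3) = k*(k + 1)*(k - 3)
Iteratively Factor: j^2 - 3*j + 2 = (j - 2)*(j - 1)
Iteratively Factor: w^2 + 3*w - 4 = (w - 1)*(w + 4)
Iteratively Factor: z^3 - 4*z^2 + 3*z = (z - 3)*(z^2 - z) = (z - 3)*(z - 1)*(z)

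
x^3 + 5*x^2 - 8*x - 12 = (x - 2)*(x + 1)*(x + 6)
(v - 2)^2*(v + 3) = v^3 - v^2 - 8*v + 12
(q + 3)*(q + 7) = q^2 + 10*q + 21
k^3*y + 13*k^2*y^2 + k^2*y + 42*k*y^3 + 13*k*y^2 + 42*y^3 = (k + 6*y)*(k + 7*y)*(k*y + y)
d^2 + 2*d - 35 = (d - 5)*(d + 7)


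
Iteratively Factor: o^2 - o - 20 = (o + 4)*(o - 5)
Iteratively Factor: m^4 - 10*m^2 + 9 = (m - 1)*(m^3 + m^2 - 9*m - 9) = (m - 3)*(m - 1)*(m^2 + 4*m + 3) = (m - 3)*(m - 1)*(m + 1)*(m + 3)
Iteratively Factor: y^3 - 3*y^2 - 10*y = (y)*(y^2 - 3*y - 10) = y*(y - 5)*(y + 2)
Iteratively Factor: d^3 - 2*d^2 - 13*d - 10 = (d + 2)*(d^2 - 4*d - 5) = (d + 1)*(d + 2)*(d - 5)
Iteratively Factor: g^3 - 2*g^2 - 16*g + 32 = (g - 2)*(g^2 - 16) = (g - 2)*(g + 4)*(g - 4)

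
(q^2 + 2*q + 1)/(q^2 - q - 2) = (q + 1)/(q - 2)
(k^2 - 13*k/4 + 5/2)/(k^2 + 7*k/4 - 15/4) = (k - 2)/(k + 3)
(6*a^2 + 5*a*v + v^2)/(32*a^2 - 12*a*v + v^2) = (6*a^2 + 5*a*v + v^2)/(32*a^2 - 12*a*v + v^2)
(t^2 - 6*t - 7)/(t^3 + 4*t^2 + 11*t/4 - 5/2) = 4*(t^2 - 6*t - 7)/(4*t^3 + 16*t^2 + 11*t - 10)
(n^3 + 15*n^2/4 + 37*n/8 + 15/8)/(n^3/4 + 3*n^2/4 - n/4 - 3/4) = (8*n^2 + 22*n + 15)/(2*(n^2 + 2*n - 3))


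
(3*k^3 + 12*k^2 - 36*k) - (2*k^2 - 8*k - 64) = 3*k^3 + 10*k^2 - 28*k + 64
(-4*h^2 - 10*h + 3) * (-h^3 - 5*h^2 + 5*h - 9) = 4*h^5 + 30*h^4 + 27*h^3 - 29*h^2 + 105*h - 27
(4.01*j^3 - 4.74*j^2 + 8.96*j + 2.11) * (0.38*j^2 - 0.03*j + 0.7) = 1.5238*j^5 - 1.9215*j^4 + 6.354*j^3 - 2.785*j^2 + 6.2087*j + 1.477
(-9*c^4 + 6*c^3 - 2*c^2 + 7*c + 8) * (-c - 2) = 9*c^5 + 12*c^4 - 10*c^3 - 3*c^2 - 22*c - 16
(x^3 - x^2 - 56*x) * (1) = x^3 - x^2 - 56*x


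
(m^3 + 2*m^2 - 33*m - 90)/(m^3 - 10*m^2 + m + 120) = (m^2 - m - 30)/(m^2 - 13*m + 40)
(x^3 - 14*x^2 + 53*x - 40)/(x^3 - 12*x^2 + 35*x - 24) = (x - 5)/(x - 3)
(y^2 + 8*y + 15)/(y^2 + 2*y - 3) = (y + 5)/(y - 1)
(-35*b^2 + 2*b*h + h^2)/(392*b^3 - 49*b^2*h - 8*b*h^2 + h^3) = (-5*b + h)/(56*b^2 - 15*b*h + h^2)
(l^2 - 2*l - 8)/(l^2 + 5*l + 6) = (l - 4)/(l + 3)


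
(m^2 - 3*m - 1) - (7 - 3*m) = m^2 - 8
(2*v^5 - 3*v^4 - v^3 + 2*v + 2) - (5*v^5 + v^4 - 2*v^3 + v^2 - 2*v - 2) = -3*v^5 - 4*v^4 + v^3 - v^2 + 4*v + 4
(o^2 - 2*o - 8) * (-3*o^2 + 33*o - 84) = -3*o^4 + 39*o^3 - 126*o^2 - 96*o + 672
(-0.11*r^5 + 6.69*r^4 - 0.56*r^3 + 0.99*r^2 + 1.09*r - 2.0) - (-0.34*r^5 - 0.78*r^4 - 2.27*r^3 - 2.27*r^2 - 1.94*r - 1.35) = 0.23*r^5 + 7.47*r^4 + 1.71*r^3 + 3.26*r^2 + 3.03*r - 0.65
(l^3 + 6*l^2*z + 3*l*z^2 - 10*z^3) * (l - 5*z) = l^4 + l^3*z - 27*l^2*z^2 - 25*l*z^3 + 50*z^4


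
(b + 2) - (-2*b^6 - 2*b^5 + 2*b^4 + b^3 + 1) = 2*b^6 + 2*b^5 - 2*b^4 - b^3 + b + 1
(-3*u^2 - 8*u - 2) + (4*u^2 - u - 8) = u^2 - 9*u - 10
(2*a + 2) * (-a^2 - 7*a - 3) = -2*a^3 - 16*a^2 - 20*a - 6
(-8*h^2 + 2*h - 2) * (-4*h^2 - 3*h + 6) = 32*h^4 + 16*h^3 - 46*h^2 + 18*h - 12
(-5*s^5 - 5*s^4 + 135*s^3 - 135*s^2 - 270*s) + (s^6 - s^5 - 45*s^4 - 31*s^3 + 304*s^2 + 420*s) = s^6 - 6*s^5 - 50*s^4 + 104*s^3 + 169*s^2 + 150*s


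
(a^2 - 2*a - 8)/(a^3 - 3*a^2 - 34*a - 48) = (a - 4)/(a^2 - 5*a - 24)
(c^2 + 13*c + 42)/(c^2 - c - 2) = (c^2 + 13*c + 42)/(c^2 - c - 2)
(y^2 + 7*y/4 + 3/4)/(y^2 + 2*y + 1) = (y + 3/4)/(y + 1)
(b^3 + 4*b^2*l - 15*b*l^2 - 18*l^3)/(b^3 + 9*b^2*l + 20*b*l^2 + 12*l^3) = (b - 3*l)/(b + 2*l)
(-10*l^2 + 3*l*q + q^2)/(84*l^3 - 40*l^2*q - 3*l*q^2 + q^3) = (5*l + q)/(-42*l^2 - l*q + q^2)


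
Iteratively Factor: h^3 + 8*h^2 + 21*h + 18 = (h + 2)*(h^2 + 6*h + 9) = (h + 2)*(h + 3)*(h + 3)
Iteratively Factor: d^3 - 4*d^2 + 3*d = (d)*(d^2 - 4*d + 3) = d*(d - 1)*(d - 3)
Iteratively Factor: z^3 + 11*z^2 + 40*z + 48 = (z + 4)*(z^2 + 7*z + 12) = (z + 4)^2*(z + 3)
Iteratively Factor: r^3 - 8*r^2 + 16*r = (r)*(r^2 - 8*r + 16) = r*(r - 4)*(r - 4)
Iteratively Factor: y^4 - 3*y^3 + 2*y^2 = (y)*(y^3 - 3*y^2 + 2*y) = y*(y - 2)*(y^2 - y) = y^2*(y - 2)*(y - 1)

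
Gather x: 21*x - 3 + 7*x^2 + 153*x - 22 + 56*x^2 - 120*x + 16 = 63*x^2 + 54*x - 9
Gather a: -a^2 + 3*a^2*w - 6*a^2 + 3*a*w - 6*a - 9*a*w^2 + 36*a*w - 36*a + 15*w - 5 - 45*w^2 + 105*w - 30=a^2*(3*w - 7) + a*(-9*w^2 + 39*w - 42) - 45*w^2 + 120*w - 35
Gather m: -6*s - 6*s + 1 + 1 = 2 - 12*s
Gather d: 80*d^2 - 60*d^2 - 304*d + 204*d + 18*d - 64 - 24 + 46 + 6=20*d^2 - 82*d - 36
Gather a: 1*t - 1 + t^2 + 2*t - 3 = t^2 + 3*t - 4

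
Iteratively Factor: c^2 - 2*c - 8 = (c - 4)*(c + 2)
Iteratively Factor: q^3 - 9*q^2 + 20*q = (q)*(q^2 - 9*q + 20) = q*(q - 5)*(q - 4)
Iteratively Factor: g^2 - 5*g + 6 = (g - 3)*(g - 2)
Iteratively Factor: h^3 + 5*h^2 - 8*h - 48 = (h + 4)*(h^2 + h - 12) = (h + 4)^2*(h - 3)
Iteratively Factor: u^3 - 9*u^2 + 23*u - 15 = (u - 3)*(u^2 - 6*u + 5) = (u - 5)*(u - 3)*(u - 1)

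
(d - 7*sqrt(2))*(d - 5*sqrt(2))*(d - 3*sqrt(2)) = d^3 - 15*sqrt(2)*d^2 + 142*d - 210*sqrt(2)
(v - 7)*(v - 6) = v^2 - 13*v + 42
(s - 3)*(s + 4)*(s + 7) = s^3 + 8*s^2 - 5*s - 84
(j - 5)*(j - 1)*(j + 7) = j^3 + j^2 - 37*j + 35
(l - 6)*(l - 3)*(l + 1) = l^3 - 8*l^2 + 9*l + 18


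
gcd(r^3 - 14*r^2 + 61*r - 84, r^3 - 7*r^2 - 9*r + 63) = r^2 - 10*r + 21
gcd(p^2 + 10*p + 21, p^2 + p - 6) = p + 3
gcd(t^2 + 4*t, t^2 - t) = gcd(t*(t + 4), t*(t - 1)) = t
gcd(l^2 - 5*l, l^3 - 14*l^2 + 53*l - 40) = l - 5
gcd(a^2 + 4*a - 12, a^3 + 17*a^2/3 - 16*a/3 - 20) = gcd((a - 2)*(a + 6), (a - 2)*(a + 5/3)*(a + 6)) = a^2 + 4*a - 12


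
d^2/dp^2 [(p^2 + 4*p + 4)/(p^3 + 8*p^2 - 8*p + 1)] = 2*(p^6 + 12*p^5 + 144*p^4 + 601*p^3 + 624*p^2 - 876*p + 257)/(p^9 + 24*p^8 + 168*p^7 + 131*p^6 - 1296*p^5 + 1680*p^4 - 893*p^3 + 216*p^2 - 24*p + 1)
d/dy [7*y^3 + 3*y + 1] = 21*y^2 + 3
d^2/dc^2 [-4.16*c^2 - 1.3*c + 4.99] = -8.32000000000000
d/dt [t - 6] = 1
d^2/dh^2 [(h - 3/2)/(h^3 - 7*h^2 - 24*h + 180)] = (6*h^3 + 12*h^2 + 242*h + 87)/(h^7 - 9*h^6 - 69*h^5 + 701*h^4 + 1536*h^3 - 18360*h^2 - 10800*h + 162000)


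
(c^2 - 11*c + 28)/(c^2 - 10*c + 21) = (c - 4)/(c - 3)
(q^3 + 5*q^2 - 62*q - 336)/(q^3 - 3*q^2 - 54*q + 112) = (q + 6)/(q - 2)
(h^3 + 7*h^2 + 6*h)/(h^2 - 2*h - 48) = h*(h + 1)/(h - 8)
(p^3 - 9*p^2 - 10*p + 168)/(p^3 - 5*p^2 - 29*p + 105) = (p^2 - 2*p - 24)/(p^2 + 2*p - 15)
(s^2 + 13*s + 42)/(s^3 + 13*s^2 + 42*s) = 1/s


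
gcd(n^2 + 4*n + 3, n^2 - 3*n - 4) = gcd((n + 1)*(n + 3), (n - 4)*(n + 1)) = n + 1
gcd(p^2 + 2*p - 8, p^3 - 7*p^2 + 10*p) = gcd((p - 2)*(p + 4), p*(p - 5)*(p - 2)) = p - 2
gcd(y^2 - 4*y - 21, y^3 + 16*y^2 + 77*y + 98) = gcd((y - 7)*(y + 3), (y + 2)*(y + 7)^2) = 1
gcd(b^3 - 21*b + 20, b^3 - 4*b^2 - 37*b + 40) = b^2 + 4*b - 5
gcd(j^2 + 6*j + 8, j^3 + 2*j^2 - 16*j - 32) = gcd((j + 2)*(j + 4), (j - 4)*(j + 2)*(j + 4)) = j^2 + 6*j + 8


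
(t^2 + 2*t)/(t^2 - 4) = t/(t - 2)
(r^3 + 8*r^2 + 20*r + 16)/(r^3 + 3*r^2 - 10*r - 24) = (r + 2)/(r - 3)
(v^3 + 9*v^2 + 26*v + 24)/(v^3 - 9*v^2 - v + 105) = (v^2 + 6*v + 8)/(v^2 - 12*v + 35)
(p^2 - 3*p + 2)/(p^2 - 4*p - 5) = (-p^2 + 3*p - 2)/(-p^2 + 4*p + 5)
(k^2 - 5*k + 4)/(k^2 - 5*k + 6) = (k^2 - 5*k + 4)/(k^2 - 5*k + 6)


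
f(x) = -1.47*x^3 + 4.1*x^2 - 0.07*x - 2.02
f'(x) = -4.41*x^2 + 8.2*x - 0.07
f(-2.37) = 40.74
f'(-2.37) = -44.27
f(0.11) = -1.98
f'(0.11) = 0.78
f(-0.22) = -1.79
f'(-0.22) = -2.09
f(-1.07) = 4.55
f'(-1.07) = -13.89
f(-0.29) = -1.62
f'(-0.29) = -2.82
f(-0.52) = -0.67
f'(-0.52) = -5.53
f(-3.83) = 140.98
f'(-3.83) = -96.17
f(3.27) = -9.81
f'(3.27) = -20.41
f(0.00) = -2.02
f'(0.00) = -0.07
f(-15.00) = 5882.78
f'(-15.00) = -1115.32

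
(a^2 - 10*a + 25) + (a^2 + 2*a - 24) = 2*a^2 - 8*a + 1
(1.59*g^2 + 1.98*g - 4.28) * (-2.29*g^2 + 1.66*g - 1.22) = -3.6411*g^4 - 1.8948*g^3 + 11.1482*g^2 - 9.5204*g + 5.2216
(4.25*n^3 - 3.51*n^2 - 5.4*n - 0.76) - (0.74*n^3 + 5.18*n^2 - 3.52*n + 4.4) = 3.51*n^3 - 8.69*n^2 - 1.88*n - 5.16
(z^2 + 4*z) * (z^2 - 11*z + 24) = z^4 - 7*z^3 - 20*z^2 + 96*z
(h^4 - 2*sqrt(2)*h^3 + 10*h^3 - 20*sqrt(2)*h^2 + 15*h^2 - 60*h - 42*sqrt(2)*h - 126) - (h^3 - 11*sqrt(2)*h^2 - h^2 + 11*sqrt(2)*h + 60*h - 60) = h^4 - 2*sqrt(2)*h^3 + 9*h^3 - 9*sqrt(2)*h^2 + 16*h^2 - 120*h - 53*sqrt(2)*h - 66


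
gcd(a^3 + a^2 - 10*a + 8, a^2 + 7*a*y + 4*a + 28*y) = a + 4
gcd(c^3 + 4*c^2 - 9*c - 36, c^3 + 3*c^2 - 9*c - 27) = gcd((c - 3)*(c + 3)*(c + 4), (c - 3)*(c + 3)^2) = c^2 - 9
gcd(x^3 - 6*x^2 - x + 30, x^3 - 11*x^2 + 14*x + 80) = x^2 - 3*x - 10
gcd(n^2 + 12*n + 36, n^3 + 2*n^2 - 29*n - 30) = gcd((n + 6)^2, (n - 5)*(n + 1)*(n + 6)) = n + 6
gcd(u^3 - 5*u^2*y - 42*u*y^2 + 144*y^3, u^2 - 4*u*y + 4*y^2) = 1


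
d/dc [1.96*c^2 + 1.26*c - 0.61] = 3.92*c + 1.26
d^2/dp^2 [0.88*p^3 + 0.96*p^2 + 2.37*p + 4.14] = 5.28*p + 1.92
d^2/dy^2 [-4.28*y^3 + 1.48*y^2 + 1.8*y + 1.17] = 2.96 - 25.68*y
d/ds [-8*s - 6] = -8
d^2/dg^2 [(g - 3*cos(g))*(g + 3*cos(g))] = 20 - 36*sin(g)^2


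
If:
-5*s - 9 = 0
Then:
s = -9/5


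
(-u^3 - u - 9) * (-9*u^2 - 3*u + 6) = 9*u^5 + 3*u^4 + 3*u^3 + 84*u^2 + 21*u - 54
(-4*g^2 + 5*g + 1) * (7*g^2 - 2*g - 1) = -28*g^4 + 43*g^3 + g^2 - 7*g - 1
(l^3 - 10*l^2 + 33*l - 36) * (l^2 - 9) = l^5 - 10*l^4 + 24*l^3 + 54*l^2 - 297*l + 324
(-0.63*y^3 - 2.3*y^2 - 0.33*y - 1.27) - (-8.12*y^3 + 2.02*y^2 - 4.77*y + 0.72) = 7.49*y^3 - 4.32*y^2 + 4.44*y - 1.99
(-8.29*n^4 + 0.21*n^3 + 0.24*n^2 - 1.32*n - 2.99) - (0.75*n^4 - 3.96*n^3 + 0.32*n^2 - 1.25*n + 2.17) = -9.04*n^4 + 4.17*n^3 - 0.08*n^2 - 0.0700000000000001*n - 5.16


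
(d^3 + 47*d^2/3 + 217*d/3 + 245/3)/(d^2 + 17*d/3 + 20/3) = (d^2 + 14*d + 49)/(d + 4)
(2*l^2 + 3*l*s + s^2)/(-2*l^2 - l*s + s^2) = (2*l + s)/(-2*l + s)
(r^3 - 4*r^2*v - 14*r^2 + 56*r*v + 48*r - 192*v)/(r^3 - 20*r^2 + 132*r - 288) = (r - 4*v)/(r - 6)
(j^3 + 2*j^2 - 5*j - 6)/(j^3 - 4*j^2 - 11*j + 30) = (j + 1)/(j - 5)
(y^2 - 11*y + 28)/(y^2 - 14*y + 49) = (y - 4)/(y - 7)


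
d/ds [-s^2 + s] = 1 - 2*s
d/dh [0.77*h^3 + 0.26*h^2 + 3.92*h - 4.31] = 2.31*h^2 + 0.52*h + 3.92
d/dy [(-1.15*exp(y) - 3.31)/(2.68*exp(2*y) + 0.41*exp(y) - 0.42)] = (3.082*exp(2*y) + 17.7416*exp(y) + 1.8401)*exp(y)/(7.1824*exp(4*y) + 2.1976*exp(3*y) - 2.0831*exp(2*y) - 0.3444*exp(y) + 0.1764)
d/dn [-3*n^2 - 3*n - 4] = -6*n - 3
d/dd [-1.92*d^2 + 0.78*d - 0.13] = 0.78 - 3.84*d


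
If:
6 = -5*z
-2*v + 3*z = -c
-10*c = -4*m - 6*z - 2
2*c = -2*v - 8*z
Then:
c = 22/5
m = 123/10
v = 2/5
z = -6/5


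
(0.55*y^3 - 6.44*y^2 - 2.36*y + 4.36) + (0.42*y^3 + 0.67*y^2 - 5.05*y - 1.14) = 0.97*y^3 - 5.77*y^2 - 7.41*y + 3.22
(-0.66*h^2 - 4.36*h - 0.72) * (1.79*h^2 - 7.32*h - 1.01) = -1.1814*h^4 - 2.9732*h^3 + 31.293*h^2 + 9.674*h + 0.7272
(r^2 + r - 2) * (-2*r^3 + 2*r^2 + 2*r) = -2*r^5 + 8*r^3 - 2*r^2 - 4*r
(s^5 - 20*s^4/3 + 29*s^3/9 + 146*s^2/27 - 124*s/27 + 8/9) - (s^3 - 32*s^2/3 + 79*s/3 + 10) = s^5 - 20*s^4/3 + 20*s^3/9 + 434*s^2/27 - 835*s/27 - 82/9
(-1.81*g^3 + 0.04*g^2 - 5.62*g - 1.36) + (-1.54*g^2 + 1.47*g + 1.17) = -1.81*g^3 - 1.5*g^2 - 4.15*g - 0.19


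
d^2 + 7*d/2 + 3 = (d + 3/2)*(d + 2)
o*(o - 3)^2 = o^3 - 6*o^2 + 9*o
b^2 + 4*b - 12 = (b - 2)*(b + 6)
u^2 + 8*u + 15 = (u + 3)*(u + 5)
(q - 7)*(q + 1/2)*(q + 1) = q^3 - 11*q^2/2 - 10*q - 7/2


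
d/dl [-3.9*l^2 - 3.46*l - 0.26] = -7.8*l - 3.46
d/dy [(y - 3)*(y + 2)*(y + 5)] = 3*y^2 + 8*y - 11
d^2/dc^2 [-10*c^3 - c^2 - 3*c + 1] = -60*c - 2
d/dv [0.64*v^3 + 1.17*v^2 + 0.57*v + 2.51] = 1.92*v^2 + 2.34*v + 0.57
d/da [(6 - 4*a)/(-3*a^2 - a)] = 6*(-2*a^2 + 6*a + 1)/(a^2*(9*a^2 + 6*a + 1))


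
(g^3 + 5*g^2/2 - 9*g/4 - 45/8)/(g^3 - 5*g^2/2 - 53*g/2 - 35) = (g^2 - 9/4)/(g^2 - 5*g - 14)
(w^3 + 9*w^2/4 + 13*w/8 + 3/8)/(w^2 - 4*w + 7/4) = (8*w^3 + 18*w^2 + 13*w + 3)/(2*(4*w^2 - 16*w + 7))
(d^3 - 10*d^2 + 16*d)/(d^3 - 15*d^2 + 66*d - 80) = d/(d - 5)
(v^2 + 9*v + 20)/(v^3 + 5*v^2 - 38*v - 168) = (v + 5)/(v^2 + v - 42)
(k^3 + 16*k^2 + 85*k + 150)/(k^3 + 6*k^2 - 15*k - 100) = (k + 6)/(k - 4)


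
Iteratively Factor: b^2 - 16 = (b + 4)*(b - 4)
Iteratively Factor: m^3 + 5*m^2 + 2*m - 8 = (m - 1)*(m^2 + 6*m + 8) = (m - 1)*(m + 2)*(m + 4)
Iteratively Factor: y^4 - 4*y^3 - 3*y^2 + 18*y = (y)*(y^3 - 4*y^2 - 3*y + 18) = y*(y - 3)*(y^2 - y - 6) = y*(y - 3)^2*(y + 2)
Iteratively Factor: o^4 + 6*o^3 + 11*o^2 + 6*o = (o + 3)*(o^3 + 3*o^2 + 2*o) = (o + 2)*(o + 3)*(o^2 + o) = (o + 1)*(o + 2)*(o + 3)*(o)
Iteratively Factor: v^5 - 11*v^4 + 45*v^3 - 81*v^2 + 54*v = (v - 3)*(v^4 - 8*v^3 + 21*v^2 - 18*v) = v*(v - 3)*(v^3 - 8*v^2 + 21*v - 18) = v*(v - 3)^2*(v^2 - 5*v + 6) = v*(v - 3)^3*(v - 2)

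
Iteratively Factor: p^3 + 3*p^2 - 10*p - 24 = (p + 4)*(p^2 - p - 6) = (p - 3)*(p + 4)*(p + 2)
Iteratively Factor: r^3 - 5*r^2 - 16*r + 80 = (r - 4)*(r^2 - r - 20) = (r - 5)*(r - 4)*(r + 4)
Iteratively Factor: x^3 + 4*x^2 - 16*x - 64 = (x + 4)*(x^2 - 16) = (x - 4)*(x + 4)*(x + 4)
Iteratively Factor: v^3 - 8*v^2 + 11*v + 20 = (v + 1)*(v^2 - 9*v + 20) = (v - 4)*(v + 1)*(v - 5)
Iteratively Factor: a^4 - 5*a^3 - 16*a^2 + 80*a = (a)*(a^3 - 5*a^2 - 16*a + 80) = a*(a + 4)*(a^2 - 9*a + 20) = a*(a - 5)*(a + 4)*(a - 4)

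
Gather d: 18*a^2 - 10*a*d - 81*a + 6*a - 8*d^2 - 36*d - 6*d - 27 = 18*a^2 - 75*a - 8*d^2 + d*(-10*a - 42) - 27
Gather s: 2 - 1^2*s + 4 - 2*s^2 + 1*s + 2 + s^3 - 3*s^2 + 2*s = s^3 - 5*s^2 + 2*s + 8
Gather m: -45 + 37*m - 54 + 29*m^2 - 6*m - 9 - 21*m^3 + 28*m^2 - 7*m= -21*m^3 + 57*m^2 + 24*m - 108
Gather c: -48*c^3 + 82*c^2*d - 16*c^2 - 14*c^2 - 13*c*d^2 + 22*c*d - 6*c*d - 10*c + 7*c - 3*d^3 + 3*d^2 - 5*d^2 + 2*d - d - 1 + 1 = -48*c^3 + c^2*(82*d - 30) + c*(-13*d^2 + 16*d - 3) - 3*d^3 - 2*d^2 + d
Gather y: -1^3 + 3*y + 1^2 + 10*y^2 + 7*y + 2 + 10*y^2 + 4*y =20*y^2 + 14*y + 2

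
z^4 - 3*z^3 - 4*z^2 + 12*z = z*(z - 3)*(z - 2)*(z + 2)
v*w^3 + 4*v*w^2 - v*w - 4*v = (w - 1)*(w + 4)*(v*w + v)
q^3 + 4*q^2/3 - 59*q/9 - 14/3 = (q - 7/3)*(q + 2/3)*(q + 3)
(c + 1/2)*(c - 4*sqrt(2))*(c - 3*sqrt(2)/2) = c^3 - 11*sqrt(2)*c^2/2 + c^2/2 - 11*sqrt(2)*c/4 + 12*c + 6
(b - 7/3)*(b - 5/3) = b^2 - 4*b + 35/9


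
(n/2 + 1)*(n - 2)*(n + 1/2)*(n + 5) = n^4/2 + 11*n^3/4 - 3*n^2/4 - 11*n - 5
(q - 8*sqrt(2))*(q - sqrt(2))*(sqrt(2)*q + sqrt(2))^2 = 2*q^4 - 18*sqrt(2)*q^3 + 4*q^3 - 36*sqrt(2)*q^2 + 34*q^2 - 18*sqrt(2)*q + 64*q + 32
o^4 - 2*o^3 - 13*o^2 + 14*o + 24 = (o - 4)*(o - 2)*(o + 1)*(o + 3)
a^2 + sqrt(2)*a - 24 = (a - 3*sqrt(2))*(a + 4*sqrt(2))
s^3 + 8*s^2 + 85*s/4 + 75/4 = (s + 5/2)^2*(s + 3)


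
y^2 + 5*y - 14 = (y - 2)*(y + 7)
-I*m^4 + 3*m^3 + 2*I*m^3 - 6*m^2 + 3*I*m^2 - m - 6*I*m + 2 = (m - 2)*(m + I)^2*(-I*m + 1)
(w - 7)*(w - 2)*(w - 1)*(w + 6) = w^4 - 4*w^3 - 37*w^2 + 124*w - 84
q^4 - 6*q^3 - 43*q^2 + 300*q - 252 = (q - 6)^2*(q - 1)*(q + 7)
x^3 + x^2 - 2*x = x*(x - 1)*(x + 2)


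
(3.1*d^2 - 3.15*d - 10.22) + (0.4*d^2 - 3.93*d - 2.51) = 3.5*d^2 - 7.08*d - 12.73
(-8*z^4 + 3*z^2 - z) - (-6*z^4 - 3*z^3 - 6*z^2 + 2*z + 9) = -2*z^4 + 3*z^3 + 9*z^2 - 3*z - 9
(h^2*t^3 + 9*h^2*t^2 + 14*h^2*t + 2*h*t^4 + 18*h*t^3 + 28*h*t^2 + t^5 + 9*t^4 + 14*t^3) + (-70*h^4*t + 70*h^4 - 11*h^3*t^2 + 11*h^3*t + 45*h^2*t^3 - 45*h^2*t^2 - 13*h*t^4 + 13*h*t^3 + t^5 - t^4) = -70*h^4*t + 70*h^4 - 11*h^3*t^2 + 11*h^3*t + 46*h^2*t^3 - 36*h^2*t^2 + 14*h^2*t - 11*h*t^4 + 31*h*t^3 + 28*h*t^2 + 2*t^5 + 8*t^4 + 14*t^3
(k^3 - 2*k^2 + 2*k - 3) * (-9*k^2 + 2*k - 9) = -9*k^5 + 20*k^4 - 31*k^3 + 49*k^2 - 24*k + 27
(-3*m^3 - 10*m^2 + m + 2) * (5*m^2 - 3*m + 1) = -15*m^5 - 41*m^4 + 32*m^3 - 3*m^2 - 5*m + 2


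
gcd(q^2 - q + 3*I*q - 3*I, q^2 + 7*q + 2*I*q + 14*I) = 1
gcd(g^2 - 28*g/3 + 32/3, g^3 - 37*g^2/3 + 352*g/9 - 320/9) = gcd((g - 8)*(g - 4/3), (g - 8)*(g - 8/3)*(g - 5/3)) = g - 8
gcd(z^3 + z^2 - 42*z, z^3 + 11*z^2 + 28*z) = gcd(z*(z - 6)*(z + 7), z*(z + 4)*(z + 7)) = z^2 + 7*z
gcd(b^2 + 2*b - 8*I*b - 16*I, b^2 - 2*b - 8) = b + 2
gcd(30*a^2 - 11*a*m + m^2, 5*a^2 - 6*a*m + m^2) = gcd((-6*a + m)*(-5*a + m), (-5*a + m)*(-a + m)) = 5*a - m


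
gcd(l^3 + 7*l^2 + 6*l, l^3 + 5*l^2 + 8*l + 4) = l + 1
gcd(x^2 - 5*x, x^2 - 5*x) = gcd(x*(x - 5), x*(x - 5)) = x^2 - 5*x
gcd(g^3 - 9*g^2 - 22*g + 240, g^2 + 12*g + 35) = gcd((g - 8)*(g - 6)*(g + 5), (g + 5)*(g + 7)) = g + 5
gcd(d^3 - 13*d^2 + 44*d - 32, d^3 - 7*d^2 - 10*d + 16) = d^2 - 9*d + 8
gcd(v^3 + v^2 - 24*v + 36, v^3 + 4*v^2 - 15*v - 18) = v^2 + 3*v - 18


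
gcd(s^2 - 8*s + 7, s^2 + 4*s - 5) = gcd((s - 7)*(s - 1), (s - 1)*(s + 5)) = s - 1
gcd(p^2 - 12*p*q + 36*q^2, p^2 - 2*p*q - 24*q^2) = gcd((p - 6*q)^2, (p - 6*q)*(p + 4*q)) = p - 6*q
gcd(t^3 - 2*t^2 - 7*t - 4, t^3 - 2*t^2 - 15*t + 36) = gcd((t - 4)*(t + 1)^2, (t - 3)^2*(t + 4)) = 1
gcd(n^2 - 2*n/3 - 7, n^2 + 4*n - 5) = 1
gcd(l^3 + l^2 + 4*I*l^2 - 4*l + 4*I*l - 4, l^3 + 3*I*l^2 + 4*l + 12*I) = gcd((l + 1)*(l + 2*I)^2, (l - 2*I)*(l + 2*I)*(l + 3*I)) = l + 2*I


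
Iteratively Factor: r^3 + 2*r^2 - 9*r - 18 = (r + 3)*(r^2 - r - 6) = (r + 2)*(r + 3)*(r - 3)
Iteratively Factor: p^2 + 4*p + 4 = (p + 2)*(p + 2)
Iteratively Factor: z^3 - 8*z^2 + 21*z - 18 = (z - 3)*(z^2 - 5*z + 6) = (z - 3)*(z - 2)*(z - 3)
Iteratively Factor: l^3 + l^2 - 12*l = (l + 4)*(l^2 - 3*l) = l*(l + 4)*(l - 3)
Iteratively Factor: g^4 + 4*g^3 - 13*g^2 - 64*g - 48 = (g + 3)*(g^3 + g^2 - 16*g - 16) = (g - 4)*(g + 3)*(g^2 + 5*g + 4) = (g - 4)*(g + 1)*(g + 3)*(g + 4)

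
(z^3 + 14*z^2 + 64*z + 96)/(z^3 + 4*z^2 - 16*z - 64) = (z + 6)/(z - 4)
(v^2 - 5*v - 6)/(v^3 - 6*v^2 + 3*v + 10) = (v - 6)/(v^2 - 7*v + 10)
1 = 1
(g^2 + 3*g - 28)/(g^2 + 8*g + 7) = (g - 4)/(g + 1)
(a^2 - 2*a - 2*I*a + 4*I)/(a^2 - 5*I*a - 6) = (a - 2)/(a - 3*I)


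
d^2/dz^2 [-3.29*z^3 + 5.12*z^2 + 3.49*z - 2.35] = 10.24 - 19.74*z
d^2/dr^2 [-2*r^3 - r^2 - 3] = -12*r - 2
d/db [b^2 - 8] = 2*b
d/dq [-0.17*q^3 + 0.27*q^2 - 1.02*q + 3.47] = -0.51*q^2 + 0.54*q - 1.02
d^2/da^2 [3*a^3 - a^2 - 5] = 18*a - 2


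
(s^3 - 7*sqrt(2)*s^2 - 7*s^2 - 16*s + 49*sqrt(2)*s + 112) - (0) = s^3 - 7*sqrt(2)*s^2 - 7*s^2 - 16*s + 49*sqrt(2)*s + 112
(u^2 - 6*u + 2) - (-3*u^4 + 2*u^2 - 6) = 3*u^4 - u^2 - 6*u + 8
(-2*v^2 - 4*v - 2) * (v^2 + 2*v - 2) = -2*v^4 - 8*v^3 - 6*v^2 + 4*v + 4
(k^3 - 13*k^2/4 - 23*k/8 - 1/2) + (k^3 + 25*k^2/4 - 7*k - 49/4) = 2*k^3 + 3*k^2 - 79*k/8 - 51/4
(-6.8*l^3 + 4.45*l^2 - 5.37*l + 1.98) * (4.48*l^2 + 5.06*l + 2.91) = -30.464*l^5 - 14.472*l^4 - 21.3286*l^3 - 5.3523*l^2 - 5.6079*l + 5.7618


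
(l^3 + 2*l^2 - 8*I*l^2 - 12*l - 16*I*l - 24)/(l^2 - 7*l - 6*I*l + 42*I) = (l^2 + 2*l*(1 - I) - 4*I)/(l - 7)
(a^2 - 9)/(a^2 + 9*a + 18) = (a - 3)/(a + 6)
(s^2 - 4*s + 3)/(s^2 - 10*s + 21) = (s - 1)/(s - 7)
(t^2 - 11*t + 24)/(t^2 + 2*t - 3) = (t^2 - 11*t + 24)/(t^2 + 2*t - 3)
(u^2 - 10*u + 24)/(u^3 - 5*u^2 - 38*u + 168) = (u - 6)/(u^2 - u - 42)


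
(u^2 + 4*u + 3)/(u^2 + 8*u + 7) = (u + 3)/(u + 7)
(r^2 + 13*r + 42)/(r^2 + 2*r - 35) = (r + 6)/(r - 5)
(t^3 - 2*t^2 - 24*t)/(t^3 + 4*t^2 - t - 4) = t*(t - 6)/(t^2 - 1)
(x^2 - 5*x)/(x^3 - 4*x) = (x - 5)/(x^2 - 4)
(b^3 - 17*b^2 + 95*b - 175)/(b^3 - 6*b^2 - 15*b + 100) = (b - 7)/(b + 4)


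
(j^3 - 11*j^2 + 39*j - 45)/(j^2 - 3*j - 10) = (j^2 - 6*j + 9)/(j + 2)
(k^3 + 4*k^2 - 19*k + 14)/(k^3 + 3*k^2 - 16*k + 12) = (k + 7)/(k + 6)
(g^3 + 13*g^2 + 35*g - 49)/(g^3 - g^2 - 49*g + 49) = (g + 7)/(g - 7)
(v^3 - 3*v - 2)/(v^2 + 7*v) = (v^3 - 3*v - 2)/(v*(v + 7))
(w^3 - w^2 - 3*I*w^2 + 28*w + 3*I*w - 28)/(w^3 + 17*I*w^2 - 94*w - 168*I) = (w^2 - w*(1 + 7*I) + 7*I)/(w^2 + 13*I*w - 42)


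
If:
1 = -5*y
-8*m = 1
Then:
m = -1/8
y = -1/5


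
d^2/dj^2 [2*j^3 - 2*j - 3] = 12*j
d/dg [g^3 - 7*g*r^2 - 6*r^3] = 3*g^2 - 7*r^2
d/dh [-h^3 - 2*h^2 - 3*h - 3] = -3*h^2 - 4*h - 3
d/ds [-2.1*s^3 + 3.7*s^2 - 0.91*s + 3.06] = -6.3*s^2 + 7.4*s - 0.91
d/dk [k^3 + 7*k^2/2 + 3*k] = 3*k^2 + 7*k + 3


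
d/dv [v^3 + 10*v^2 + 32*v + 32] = 3*v^2 + 20*v + 32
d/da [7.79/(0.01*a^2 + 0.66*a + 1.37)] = (-0.1558*a - 5.1414)/(0.01*a^2 + 0.66*a + 1.37)^2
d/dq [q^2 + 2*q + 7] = 2*q + 2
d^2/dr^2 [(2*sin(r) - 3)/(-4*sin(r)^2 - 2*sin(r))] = (8*sin(r)^2 - 52*sin(r) - 34 + 69/sin(r) + 36/sin(r)^2 + 6/sin(r)^3)/(2*(2*sin(r) + 1)^3)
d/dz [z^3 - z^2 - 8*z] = 3*z^2 - 2*z - 8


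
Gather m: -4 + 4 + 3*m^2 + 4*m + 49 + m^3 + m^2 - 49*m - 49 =m^3 + 4*m^2 - 45*m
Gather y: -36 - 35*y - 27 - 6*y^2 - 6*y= -6*y^2 - 41*y - 63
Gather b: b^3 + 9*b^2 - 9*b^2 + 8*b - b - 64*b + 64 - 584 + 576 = b^3 - 57*b + 56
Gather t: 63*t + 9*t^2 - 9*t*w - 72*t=9*t^2 + t*(-9*w - 9)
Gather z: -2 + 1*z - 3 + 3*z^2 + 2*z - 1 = 3*z^2 + 3*z - 6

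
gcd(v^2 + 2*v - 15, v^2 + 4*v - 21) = v - 3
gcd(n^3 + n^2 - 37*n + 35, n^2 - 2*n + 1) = n - 1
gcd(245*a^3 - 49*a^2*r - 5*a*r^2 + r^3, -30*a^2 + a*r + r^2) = -5*a + r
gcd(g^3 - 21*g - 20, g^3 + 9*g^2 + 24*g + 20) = 1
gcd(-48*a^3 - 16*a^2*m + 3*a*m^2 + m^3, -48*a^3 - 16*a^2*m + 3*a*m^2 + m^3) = 48*a^3 + 16*a^2*m - 3*a*m^2 - m^3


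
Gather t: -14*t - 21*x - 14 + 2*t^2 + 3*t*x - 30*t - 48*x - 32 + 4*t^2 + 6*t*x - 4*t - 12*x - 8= 6*t^2 + t*(9*x - 48) - 81*x - 54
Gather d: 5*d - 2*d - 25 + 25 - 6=3*d - 6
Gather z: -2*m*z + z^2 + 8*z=z^2 + z*(8 - 2*m)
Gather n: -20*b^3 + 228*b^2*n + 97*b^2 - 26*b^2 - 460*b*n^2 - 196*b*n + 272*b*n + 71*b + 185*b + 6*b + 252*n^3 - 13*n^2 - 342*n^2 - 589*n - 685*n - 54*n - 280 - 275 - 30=-20*b^3 + 71*b^2 + 262*b + 252*n^3 + n^2*(-460*b - 355) + n*(228*b^2 + 76*b - 1328) - 585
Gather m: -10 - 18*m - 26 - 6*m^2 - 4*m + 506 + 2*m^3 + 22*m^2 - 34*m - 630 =2*m^3 + 16*m^2 - 56*m - 160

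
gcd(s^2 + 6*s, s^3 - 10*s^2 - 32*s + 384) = s + 6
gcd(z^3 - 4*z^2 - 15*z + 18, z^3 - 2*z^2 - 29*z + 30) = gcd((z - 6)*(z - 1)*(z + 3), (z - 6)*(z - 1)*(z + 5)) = z^2 - 7*z + 6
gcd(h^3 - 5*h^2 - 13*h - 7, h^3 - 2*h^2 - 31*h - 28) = h^2 - 6*h - 7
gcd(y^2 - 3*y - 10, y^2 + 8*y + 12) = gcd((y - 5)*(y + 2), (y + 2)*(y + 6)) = y + 2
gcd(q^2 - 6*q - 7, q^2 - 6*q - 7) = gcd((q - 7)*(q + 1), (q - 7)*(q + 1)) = q^2 - 6*q - 7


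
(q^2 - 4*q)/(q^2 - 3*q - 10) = q*(4 - q)/(-q^2 + 3*q + 10)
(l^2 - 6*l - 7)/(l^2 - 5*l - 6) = (l - 7)/(l - 6)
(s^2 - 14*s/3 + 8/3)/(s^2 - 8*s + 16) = (s - 2/3)/(s - 4)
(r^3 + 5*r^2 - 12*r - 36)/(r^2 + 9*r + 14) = (r^2 + 3*r - 18)/(r + 7)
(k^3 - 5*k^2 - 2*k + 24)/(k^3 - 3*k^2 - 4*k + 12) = (k - 4)/(k - 2)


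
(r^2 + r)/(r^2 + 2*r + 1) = r/(r + 1)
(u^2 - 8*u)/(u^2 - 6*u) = (u - 8)/(u - 6)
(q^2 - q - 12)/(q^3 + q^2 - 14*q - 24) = 1/(q + 2)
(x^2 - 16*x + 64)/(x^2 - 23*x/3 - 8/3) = 3*(x - 8)/(3*x + 1)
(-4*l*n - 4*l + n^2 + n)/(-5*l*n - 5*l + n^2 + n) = (4*l - n)/(5*l - n)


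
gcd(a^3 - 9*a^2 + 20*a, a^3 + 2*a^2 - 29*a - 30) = a - 5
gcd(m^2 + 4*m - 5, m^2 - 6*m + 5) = m - 1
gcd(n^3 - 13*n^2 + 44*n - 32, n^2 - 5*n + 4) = n^2 - 5*n + 4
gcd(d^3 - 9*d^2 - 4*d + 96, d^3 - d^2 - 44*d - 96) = d^2 - 5*d - 24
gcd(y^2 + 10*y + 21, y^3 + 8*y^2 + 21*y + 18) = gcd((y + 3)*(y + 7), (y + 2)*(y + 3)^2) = y + 3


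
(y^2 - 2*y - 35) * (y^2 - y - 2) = y^4 - 3*y^3 - 35*y^2 + 39*y + 70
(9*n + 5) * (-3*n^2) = -27*n^3 - 15*n^2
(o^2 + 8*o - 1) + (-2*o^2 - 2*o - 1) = -o^2 + 6*o - 2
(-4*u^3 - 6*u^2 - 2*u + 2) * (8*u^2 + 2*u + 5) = -32*u^5 - 56*u^4 - 48*u^3 - 18*u^2 - 6*u + 10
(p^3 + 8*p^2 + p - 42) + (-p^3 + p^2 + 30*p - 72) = 9*p^2 + 31*p - 114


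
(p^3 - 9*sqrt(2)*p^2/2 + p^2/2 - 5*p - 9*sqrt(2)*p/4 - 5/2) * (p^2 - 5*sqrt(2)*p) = p^5 - 19*sqrt(2)*p^4/2 + p^4/2 - 19*sqrt(2)*p^3/4 + 40*p^3 + 20*p^2 + 25*sqrt(2)*p^2 + 25*sqrt(2)*p/2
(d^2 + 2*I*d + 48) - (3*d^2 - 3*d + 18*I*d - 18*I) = -2*d^2 + 3*d - 16*I*d + 48 + 18*I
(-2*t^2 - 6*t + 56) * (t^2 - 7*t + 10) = -2*t^4 + 8*t^3 + 78*t^2 - 452*t + 560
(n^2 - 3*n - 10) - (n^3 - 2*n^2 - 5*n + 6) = -n^3 + 3*n^2 + 2*n - 16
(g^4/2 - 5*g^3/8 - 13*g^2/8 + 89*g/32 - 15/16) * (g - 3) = g^5/2 - 17*g^4/8 + g^3/4 + 245*g^2/32 - 297*g/32 + 45/16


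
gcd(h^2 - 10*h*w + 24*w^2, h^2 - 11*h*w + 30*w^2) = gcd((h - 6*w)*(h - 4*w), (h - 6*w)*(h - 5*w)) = -h + 6*w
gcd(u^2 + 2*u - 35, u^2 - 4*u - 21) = 1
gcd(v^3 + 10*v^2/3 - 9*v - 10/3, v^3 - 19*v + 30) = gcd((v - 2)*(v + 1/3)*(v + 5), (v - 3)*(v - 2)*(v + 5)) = v^2 + 3*v - 10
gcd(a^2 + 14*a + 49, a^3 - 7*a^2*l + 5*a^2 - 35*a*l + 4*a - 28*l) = 1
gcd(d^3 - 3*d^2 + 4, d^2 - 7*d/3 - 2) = 1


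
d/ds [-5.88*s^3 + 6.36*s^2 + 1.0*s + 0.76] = -17.64*s^2 + 12.72*s + 1.0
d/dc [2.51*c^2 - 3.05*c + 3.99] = 5.02*c - 3.05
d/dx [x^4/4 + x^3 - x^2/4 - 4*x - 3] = x^3 + 3*x^2 - x/2 - 4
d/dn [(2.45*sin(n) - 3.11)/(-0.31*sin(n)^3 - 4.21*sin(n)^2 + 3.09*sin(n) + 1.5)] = (1.519*sin(n)^3 + 7.4222*sin(n)^2 - 26.1862*sin(n) + 13.2849)*cos(n)/(0.0961*sin(n)^6 + 2.6102*sin(n)^5 + 15.8083*sin(n)^4 - 26.9478*sin(n)^3 - 3.0819*sin(n)^2 + 9.27*sin(n) + 2.25)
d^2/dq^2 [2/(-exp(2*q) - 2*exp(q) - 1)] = (4 - 8*exp(q))*exp(q)/(exp(4*q) + 4*exp(3*q) + 6*exp(2*q) + 4*exp(q) + 1)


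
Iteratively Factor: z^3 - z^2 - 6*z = (z - 3)*(z^2 + 2*z) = z*(z - 3)*(z + 2)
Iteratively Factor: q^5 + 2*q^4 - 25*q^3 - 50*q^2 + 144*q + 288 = (q - 4)*(q^4 + 6*q^3 - q^2 - 54*q - 72) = (q - 4)*(q + 3)*(q^3 + 3*q^2 - 10*q - 24) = (q - 4)*(q + 3)*(q + 4)*(q^2 - q - 6) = (q - 4)*(q + 2)*(q + 3)*(q + 4)*(q - 3)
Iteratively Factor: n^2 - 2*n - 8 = (n + 2)*(n - 4)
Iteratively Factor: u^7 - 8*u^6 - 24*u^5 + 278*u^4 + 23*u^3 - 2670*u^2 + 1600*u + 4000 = (u + 1)*(u^6 - 9*u^5 - 15*u^4 + 293*u^3 - 270*u^2 - 2400*u + 4000) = (u - 2)*(u + 1)*(u^5 - 7*u^4 - 29*u^3 + 235*u^2 + 200*u - 2000) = (u - 2)*(u + 1)*(u + 4)*(u^4 - 11*u^3 + 15*u^2 + 175*u - 500) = (u - 5)*(u - 2)*(u + 1)*(u + 4)*(u^3 - 6*u^2 - 15*u + 100) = (u - 5)*(u - 2)*(u + 1)*(u + 4)^2*(u^2 - 10*u + 25) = (u - 5)^2*(u - 2)*(u + 1)*(u + 4)^2*(u - 5)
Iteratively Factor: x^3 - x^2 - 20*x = (x + 4)*(x^2 - 5*x) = (x - 5)*(x + 4)*(x)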